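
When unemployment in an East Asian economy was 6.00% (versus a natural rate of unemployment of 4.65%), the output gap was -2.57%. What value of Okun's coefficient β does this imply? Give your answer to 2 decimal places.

β ≈ 1.90

Okun's law: output gap = -β × (u - u*).
-2.57 = -β × (6 - 4.65) = -β × 1.35, so β = 2.57/1.35 = 1.90.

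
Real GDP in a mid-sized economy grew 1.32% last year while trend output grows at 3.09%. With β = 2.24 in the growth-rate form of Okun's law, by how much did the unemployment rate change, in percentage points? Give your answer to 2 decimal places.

0.79 percentage points

Growth-rate Okun's law: g_Y = g_Y* - β × Δu, so Δu = (g_Y* - g_Y)/β.
Δu = (3.09 - 1.32)/2.24 = 1.77/2.24 = 0.79 percentage points.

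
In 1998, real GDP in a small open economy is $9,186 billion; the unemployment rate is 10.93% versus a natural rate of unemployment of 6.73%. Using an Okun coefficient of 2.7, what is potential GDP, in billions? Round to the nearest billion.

Unemployment gap = 10.93 - 6.73 = 4.2 points, so output gap = -2.7 × 4.2 = -11.34%.
Since Y = Y* × (1 + gap/100), Y* = 9186/0.8866 ≈ 10361 billion.

$10,361 billion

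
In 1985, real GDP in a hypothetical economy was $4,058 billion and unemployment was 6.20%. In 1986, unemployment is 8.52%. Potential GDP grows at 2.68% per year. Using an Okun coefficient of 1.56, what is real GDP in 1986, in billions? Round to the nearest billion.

Δu = 8.52 - 6.2 = 2.32 points.
Okun's law (growth form): g_Y = g_Y* - β × Δu = 2.68 - 1.56 × (2.32) = 2.68 - 3.6192 = -0.9392%.
Real GDP in the next year = 4058 × (1 - 0.9392/100) = 4058 × 0.990608 ≈ 4020 billion.

$4,020 billion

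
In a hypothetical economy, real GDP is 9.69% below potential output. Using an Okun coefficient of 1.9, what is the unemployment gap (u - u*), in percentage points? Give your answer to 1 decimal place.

5.1 percentage points

Okun's law: output gap = -β × (u - u*), so u - u* = -(output gap)/β.
u - u* = -(-9.69)/1.9 = 5.1 percentage points.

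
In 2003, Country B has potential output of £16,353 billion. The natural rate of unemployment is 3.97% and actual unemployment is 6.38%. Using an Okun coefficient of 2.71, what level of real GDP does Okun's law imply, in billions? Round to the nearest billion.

£15,285 billion

Unemployment gap = 6.38 - 3.97 = 2.41 points, so the output gap is -2.71 × 2.41 = -6.5311%.
Actual GDP = 16353 × (1 - 6.5311/100) = 16353 × 0.934689 ≈ 15285 billion.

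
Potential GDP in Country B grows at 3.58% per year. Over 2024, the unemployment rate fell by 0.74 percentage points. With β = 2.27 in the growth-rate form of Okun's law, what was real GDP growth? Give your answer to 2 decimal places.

Growth-rate Okun's law: g_Y = g_Y* - β × Δu.
g_Y = 3.58 - 2.27 × (-0.74) = 3.58 + 1.6798 = 5.2598%, i.e. 5.26% to 2 d.p.

5.26%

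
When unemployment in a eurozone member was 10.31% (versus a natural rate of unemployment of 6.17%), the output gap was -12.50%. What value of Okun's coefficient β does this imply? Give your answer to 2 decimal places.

Okun's law: output gap = -β × (u - u*).
-12.50 = -β × (10.31 - 6.17) = -β × 4.14, so β = 12.5/4.14 = 3.02.

β ≈ 3.02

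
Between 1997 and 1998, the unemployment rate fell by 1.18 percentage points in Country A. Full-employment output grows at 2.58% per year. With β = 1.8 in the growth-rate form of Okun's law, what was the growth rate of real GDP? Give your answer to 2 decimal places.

Growth-rate Okun's law: g_Y = g_Y* - β × Δu.
g_Y = 2.58 - 1.8 × (-1.18) = 2.58 + 2.124 = 4.704%, i.e. 4.70% to 2 d.p.

4.70%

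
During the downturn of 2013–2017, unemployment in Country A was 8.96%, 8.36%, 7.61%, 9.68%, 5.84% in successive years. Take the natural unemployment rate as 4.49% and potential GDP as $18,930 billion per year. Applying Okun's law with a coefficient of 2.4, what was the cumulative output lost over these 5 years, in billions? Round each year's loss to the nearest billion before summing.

Year 2013: gap = -2.4 × (8.96 - 4.49) = -10.728%, loss ≈ 18930 × 10.728/100 ≈ 2031.
Year 2014: gap = -2.4 × (8.36 - 4.49) = -9.288%, loss ≈ 18930 × 9.288/100 ≈ 1758.
Year 2015: gap = -2.4 × (7.61 - 4.49) = -7.488%, loss ≈ 18930 × 7.488/100 ≈ 1417.
Year 2016: gap = -2.4 × (9.68 - 4.49) = -12.456%, loss ≈ 18930 × 12.456/100 ≈ 2358.
Year 2017: gap = -2.4 × (5.84 - 4.49) = -3.24%, loss ≈ 18930 × 3.24/100 ≈ 613.
Total lost output = 2031 + 1758 + 1417 + 2358 + 613 = 8177 billion.

$8,177 billion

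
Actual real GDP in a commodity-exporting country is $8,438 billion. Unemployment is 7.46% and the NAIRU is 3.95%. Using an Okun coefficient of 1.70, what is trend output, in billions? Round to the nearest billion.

$8,973 billion

Unemployment gap = 7.46 - 3.95 = 3.51 points, so output gap = -1.7 × 3.51 = -5.967%.
Since Y = Y* × (1 + gap/100), Y* = 8438/0.94033 ≈ 8973 billion.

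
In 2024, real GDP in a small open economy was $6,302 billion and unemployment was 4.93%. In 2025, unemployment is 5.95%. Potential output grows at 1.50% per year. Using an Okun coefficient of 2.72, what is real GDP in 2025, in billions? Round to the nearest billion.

Δu = 5.95 - 4.93 = 1.02 points.
Okun's law (growth form): g_Y = g_Y* - β × Δu = 1.50 - 2.72 × (1.02) = 1.5 - 2.7744 = -1.2744%.
Real GDP in the next year = 6302 × (1 - 1.2744/100) = 6302 × 0.987256 ≈ 6222 billion.

$6,222 billion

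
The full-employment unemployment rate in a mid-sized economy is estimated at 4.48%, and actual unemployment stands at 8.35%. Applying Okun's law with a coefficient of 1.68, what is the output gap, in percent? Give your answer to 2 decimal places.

The unemployment gap is 8.35 - 4.48 = 3.87 percentage points.
Okun's law gives an output gap of -1.68 × 3.87 = -6.5016%, i.e. 6.50% below potential.

-6.50%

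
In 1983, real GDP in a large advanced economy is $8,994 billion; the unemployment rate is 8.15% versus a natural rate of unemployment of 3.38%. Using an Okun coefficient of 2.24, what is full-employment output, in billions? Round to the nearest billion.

$10,070 billion

Unemployment gap = 8.15 - 3.38 = 4.77 points, so output gap = -2.24 × 4.77 = -10.6848%.
Since Y = Y* × (1 + gap/100), Y* = 8994/0.893152 ≈ 10070 billion.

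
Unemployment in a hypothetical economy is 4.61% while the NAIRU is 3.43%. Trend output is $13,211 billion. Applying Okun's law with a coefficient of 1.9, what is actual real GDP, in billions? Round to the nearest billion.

$12,915 billion

Unemployment gap = 4.61 - 3.43 = 1.18 points, so the output gap is -1.9 × 1.18 = -2.242%.
Actual GDP = 13211 × (1 - 2.242/100) = 13211 × 0.97758 ≈ 12915 billion.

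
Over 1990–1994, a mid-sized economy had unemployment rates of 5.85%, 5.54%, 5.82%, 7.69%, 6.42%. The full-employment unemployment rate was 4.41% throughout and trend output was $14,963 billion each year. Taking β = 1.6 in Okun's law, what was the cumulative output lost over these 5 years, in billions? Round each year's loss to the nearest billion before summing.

$2,220 billion

Year 1990: gap = -1.6 × (5.85 - 4.41) = -2.304%, loss ≈ 14963 × 2.304/100 ≈ 345.
Year 1991: gap = -1.6 × (5.54 - 4.41) = -1.808%, loss ≈ 14963 × 1.808/100 ≈ 271.
Year 1992: gap = -1.6 × (5.82 - 4.41) = -2.256%, loss ≈ 14963 × 2.256/100 ≈ 338.
Year 1993: gap = -1.6 × (7.69 - 4.41) = -5.248%, loss ≈ 14963 × 5.248/100 ≈ 785.
Year 1994: gap = -1.6 × (6.42 - 4.41) = -3.216%, loss ≈ 14963 × 3.216/100 ≈ 481.
Total lost output = 345 + 271 + 338 + 785 + 481 = 2220 billion.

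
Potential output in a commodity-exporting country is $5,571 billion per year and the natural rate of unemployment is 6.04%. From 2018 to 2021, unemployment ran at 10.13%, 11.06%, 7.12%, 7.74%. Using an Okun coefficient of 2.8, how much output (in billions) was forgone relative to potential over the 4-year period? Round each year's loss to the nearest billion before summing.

$1,854 billion

Year 2018: gap = -2.8 × (10.13 - 6.04) = -11.452%, loss ≈ 5571 × 11.452/100 ≈ 638.
Year 2019: gap = -2.8 × (11.06 - 6.04) = -14.056%, loss ≈ 5571 × 14.056/100 ≈ 783.
Year 2020: gap = -2.8 × (7.12 - 6.04) = -3.024%, loss ≈ 5571 × 3.024/100 ≈ 168.
Year 2021: gap = -2.8 × (7.74 - 6.04) = -4.76%, loss ≈ 5571 × 4.76/100 ≈ 265.
Total lost output = 638 + 783 + 168 + 265 = 1854 billion.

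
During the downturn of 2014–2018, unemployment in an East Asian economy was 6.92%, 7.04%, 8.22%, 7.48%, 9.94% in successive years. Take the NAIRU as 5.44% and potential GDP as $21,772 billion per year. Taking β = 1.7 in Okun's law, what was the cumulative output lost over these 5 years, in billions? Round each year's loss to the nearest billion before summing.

Year 2014: gap = -1.7 × (6.92 - 5.44) = -2.516%, loss ≈ 21772 × 2.516/100 ≈ 548.
Year 2015: gap = -1.7 × (7.04 - 5.44) = -2.72%, loss ≈ 21772 × 2.72/100 ≈ 592.
Year 2016: gap = -1.7 × (8.22 - 5.44) = -4.726%, loss ≈ 21772 × 4.726/100 ≈ 1029.
Year 2017: gap = -1.7 × (7.48 - 5.44) = -3.468%, loss ≈ 21772 × 3.468/100 ≈ 755.
Year 2018: gap = -1.7 × (9.94 - 5.44) = -7.65%, loss ≈ 21772 × 7.65/100 ≈ 1666.
Total lost output = 548 + 592 + 1029 + 755 + 1666 = 4590 billion.

$4,590 billion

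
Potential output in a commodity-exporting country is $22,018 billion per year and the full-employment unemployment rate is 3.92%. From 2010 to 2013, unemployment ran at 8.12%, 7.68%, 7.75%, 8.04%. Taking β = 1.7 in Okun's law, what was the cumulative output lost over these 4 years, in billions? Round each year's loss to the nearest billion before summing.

Year 2010: gap = -1.7 × (8.12 - 3.92) = -7.14%, loss ≈ 22018 × 7.14/100 ≈ 1572.
Year 2011: gap = -1.7 × (7.68 - 3.92) = -6.392%, loss ≈ 22018 × 6.392/100 ≈ 1407.
Year 2012: gap = -1.7 × (7.75 - 3.92) = -6.511%, loss ≈ 22018 × 6.511/100 ≈ 1434.
Year 2013: gap = -1.7 × (8.04 - 3.92) = -7.004%, loss ≈ 22018 × 7.004/100 ≈ 1542.
Total lost output = 1572 + 1407 + 1434 + 1542 = 5955 billion.

$5,955 billion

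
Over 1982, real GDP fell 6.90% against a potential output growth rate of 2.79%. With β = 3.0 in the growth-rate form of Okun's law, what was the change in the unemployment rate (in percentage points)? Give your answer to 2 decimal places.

Growth-rate Okun's law: g_Y = g_Y* - β × Δu, so Δu = (g_Y* - g_Y)/β.
Δu = (2.79 + 6.9)/3.0 = 9.69/3.0 = 3.23 percentage points.

3.23 percentage points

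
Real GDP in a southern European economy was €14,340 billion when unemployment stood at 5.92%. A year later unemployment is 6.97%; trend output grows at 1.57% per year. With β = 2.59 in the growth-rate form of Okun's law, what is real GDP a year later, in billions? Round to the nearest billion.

€14,175 billion

Δu = 6.97 - 5.92 = 1.05 points.
Okun's law (growth form): g_Y = g_Y* - β × Δu = 1.57 - 2.59 × (1.05) = 1.57 - 2.7195 = -1.1495%.
Real GDP in the next year = 14340 × (1 - 1.1495/100) = 14340 × 0.988505 ≈ 14175 billion.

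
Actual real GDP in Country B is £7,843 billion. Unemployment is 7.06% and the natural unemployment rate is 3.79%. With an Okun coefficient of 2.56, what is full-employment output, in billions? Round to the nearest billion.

Unemployment gap = 7.06 - 3.79 = 3.27 points, so output gap = -2.56 × 3.27 = -8.3712%.
Since Y = Y* × (1 + gap/100), Y* = 7843/0.916288 ≈ 8560 billion.

£8,560 billion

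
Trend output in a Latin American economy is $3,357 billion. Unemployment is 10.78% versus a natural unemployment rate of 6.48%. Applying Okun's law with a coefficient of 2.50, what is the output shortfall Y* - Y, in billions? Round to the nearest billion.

Output gap = -2.50 × (10.78 - 6.48) = -2.5 × 4.3 = -10.75%.
Actual GDP ≈ 3357 × 0.8925 ≈ 2996 billion, so the shortfall is 3357 - 2996 = 361 billion.

$361 billion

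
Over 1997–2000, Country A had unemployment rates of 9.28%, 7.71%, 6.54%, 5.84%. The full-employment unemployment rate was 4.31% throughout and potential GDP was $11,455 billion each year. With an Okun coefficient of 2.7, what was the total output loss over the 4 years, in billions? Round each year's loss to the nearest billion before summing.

$3,752 billion

Year 1997: gap = -2.7 × (9.28 - 4.31) = -13.419%, loss ≈ 11455 × 13.419/100 ≈ 1537.
Year 1998: gap = -2.7 × (7.71 - 4.31) = -9.18%, loss ≈ 11455 × 9.18/100 ≈ 1052.
Year 1999: gap = -2.7 × (6.54 - 4.31) = -6.021%, loss ≈ 11455 × 6.021/100 ≈ 690.
Year 2000: gap = -2.7 × (5.84 - 4.31) = -4.131%, loss ≈ 11455 × 4.131/100 ≈ 473.
Total lost output = 1537 + 1052 + 690 + 473 = 3752 billion.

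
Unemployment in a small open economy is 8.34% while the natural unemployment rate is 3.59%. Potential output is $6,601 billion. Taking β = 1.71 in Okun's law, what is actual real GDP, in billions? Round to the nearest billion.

Unemployment gap = 8.34 - 3.59 = 4.75 points, so the output gap is -1.71 × 4.75 = -8.1225%.
Actual GDP = 6601 × (1 - 8.1225/100) = 6601 × 0.918775 ≈ 6065 billion.

$6,065 billion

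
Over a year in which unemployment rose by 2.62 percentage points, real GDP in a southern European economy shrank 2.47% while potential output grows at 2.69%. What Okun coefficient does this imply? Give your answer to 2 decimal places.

β ≈ 1.97

Growth form: g_Y = g_Y* - β × Δu, so β = (g_Y* - g_Y)/Δu.
β = (2.69 + 2.47)/2.62 = 5.16/2.62 = 1.97.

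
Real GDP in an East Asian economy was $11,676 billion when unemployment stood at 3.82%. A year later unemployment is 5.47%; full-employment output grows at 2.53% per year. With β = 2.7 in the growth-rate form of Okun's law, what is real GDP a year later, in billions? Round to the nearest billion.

$11,451 billion

Δu = 5.47 - 3.82 = 1.65 points.
Okun's law (growth form): g_Y = g_Y* - β × Δu = 2.53 - 2.7 × (1.65) = 2.53 - 4.455 = -1.925%.
Real GDP in the next year = 11676 × (1 - 1.925/100) = 11676 × 0.98075 ≈ 11451 billion.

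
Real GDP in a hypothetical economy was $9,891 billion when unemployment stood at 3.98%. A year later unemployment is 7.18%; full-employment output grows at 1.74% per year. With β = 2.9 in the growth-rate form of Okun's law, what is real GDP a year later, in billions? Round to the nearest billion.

$9,145 billion

Δu = 7.18 - 3.98 = 3.2 points.
Okun's law (growth form): g_Y = g_Y* - β × Δu = 1.74 - 2.9 × (3.20) = 1.74 - 9.28 = -7.54%.
Real GDP in the next year = 9891 × (1 - 7.54/100) = 9891 × 0.9246 ≈ 9145 billion.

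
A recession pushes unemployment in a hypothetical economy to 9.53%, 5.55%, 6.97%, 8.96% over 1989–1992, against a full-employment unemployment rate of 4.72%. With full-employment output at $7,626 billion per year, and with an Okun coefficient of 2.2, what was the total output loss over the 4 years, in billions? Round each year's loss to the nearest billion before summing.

$2,034 billion

Year 1989: gap = -2.2 × (9.53 - 4.72) = -10.582%, loss ≈ 7626 × 10.582/100 ≈ 807.
Year 1990: gap = -2.2 × (5.55 - 4.72) = -1.826%, loss ≈ 7626 × 1.826/100 ≈ 139.
Year 1991: gap = -2.2 × (6.97 - 4.72) = -4.95%, loss ≈ 7626 × 4.95/100 ≈ 377.
Year 1992: gap = -2.2 × (8.96 - 4.72) = -9.328%, loss ≈ 7626 × 9.328/100 ≈ 711.
Total lost output = 807 + 139 + 377 + 711 = 2034 billion.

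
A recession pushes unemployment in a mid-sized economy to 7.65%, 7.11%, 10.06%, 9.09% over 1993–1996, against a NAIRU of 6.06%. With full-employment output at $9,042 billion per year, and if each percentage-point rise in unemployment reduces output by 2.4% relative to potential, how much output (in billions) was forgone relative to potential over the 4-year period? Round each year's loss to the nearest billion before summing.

$2,099 billion

Year 1993: gap = -2.4 × (7.65 - 6.06) = -3.816%, loss ≈ 9042 × 3.816/100 ≈ 345.
Year 1994: gap = -2.4 × (7.11 - 6.06) = -2.52%, loss ≈ 9042 × 2.52/100 ≈ 228.
Year 1995: gap = -2.4 × (10.06 - 6.06) = -9.6%, loss ≈ 9042 × 9.6/100 ≈ 868.
Year 1996: gap = -2.4 × (9.09 - 6.06) = -7.272%, loss ≈ 9042 × 7.272/100 ≈ 658.
Total lost output = 345 + 228 + 868 + 658 = 2099 billion.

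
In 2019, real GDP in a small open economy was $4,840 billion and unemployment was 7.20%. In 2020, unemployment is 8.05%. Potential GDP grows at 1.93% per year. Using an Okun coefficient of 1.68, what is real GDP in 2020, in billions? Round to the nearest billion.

Δu = 8.05 - 7.2 = 0.85 points.
Okun's law (growth form): g_Y = g_Y* - β × Δu = 1.93 - 1.68 × (0.85) = 1.93 - 1.428 = 0.502%.
Real GDP in the next year = 4840 × (1 + 0.502/100) = 4840 × 1.00502 ≈ 4864 billion.

$4,864 billion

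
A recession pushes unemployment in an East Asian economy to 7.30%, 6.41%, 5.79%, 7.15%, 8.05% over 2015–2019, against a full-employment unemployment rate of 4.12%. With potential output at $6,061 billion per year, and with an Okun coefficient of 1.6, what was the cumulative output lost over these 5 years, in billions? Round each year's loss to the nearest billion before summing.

Year 2015: gap = -1.6 × (7.3 - 4.12) = -5.088%, loss ≈ 6061 × 5.088/100 ≈ 308.
Year 2016: gap = -1.6 × (6.41 - 4.12) = -3.664%, loss ≈ 6061 × 3.664/100 ≈ 222.
Year 2017: gap = -1.6 × (5.79 - 4.12) = -2.672%, loss ≈ 6061 × 2.672/100 ≈ 162.
Year 2018: gap = -1.6 × (7.15 - 4.12) = -4.848%, loss ≈ 6061 × 4.848/100 ≈ 294.
Year 2019: gap = -1.6 × (8.05 - 4.12) = -6.288%, loss ≈ 6061 × 6.288/100 ≈ 381.
Total lost output = 308 + 222 + 162 + 294 + 381 = 1367 billion.

$1,367 billion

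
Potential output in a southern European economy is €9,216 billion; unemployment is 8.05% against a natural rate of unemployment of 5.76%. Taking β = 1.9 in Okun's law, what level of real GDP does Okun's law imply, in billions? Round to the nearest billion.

€8,815 billion

Unemployment gap = 8.05 - 5.76 = 2.29 points, so the output gap is -1.9 × 2.29 = -4.351%.
Actual GDP = 9216 × (1 - 4.351/100) = 9216 × 0.95649 ≈ 8815 billion.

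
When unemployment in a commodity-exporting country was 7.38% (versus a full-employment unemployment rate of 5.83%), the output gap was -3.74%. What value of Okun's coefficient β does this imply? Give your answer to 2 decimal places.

Okun's law: output gap = -β × (u - u*).
-3.74 = -β × (7.38 - 5.83) = -β × 1.55, so β = 3.74/1.55 = 2.41.

β ≈ 2.41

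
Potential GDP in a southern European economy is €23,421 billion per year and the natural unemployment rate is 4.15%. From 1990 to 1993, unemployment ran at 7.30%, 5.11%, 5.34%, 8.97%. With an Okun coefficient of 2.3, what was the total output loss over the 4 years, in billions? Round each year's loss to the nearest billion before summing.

Year 1990: gap = -2.3 × (7.3 - 4.15) = -7.245%, loss ≈ 23421 × 7.245/100 ≈ 1697.
Year 1991: gap = -2.3 × (5.11 - 4.15) = -2.208%, loss ≈ 23421 × 2.208/100 ≈ 517.
Year 1992: gap = -2.3 × (5.34 - 4.15) = -2.737%, loss ≈ 23421 × 2.737/100 ≈ 641.
Year 1993: gap = -2.3 × (8.97 - 4.15) = -11.086%, loss ≈ 23421 × 11.086/100 ≈ 2596.
Total lost output = 1697 + 517 + 641 + 2596 = 5451 billion.

€5,451 billion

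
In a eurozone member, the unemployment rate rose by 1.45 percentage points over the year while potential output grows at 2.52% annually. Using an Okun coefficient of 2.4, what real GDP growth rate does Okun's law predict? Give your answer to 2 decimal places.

-0.96%

Growth-rate Okun's law: g_Y = g_Y* - β × Δu.
g_Y = 2.52 - 2.4 × (1.45) = 2.52 - 3.48 = -0.96%, i.e. -0.96% to 2 d.p.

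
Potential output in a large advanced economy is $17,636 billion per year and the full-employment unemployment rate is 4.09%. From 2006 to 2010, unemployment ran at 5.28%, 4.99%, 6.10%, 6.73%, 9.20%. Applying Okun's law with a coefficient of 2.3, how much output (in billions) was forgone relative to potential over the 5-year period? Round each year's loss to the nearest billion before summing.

$4,807 billion

Year 2006: gap = -2.3 × (5.28 - 4.09) = -2.737%, loss ≈ 17636 × 2.737/100 ≈ 483.
Year 2007: gap = -2.3 × (4.99 - 4.09) = -2.07%, loss ≈ 17636 × 2.07/100 ≈ 365.
Year 2008: gap = -2.3 × (6.1 - 4.09) = -4.623%, loss ≈ 17636 × 4.623/100 ≈ 815.
Year 2009: gap = -2.3 × (6.73 - 4.09) = -6.072%, loss ≈ 17636 × 6.072/100 ≈ 1071.
Year 2010: gap = -2.3 × (9.2 - 4.09) = -11.753%, loss ≈ 17636 × 11.753/100 ≈ 2073.
Total lost output = 483 + 365 + 815 + 1071 + 2073 = 4807 billion.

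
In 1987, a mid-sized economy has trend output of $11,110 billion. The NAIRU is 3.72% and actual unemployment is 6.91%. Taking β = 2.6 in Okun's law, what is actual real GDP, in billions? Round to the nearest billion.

Unemployment gap = 6.91 - 3.72 = 3.19 points, so the output gap is -2.6 × 3.19 = -8.294%.
Actual GDP = 11110 × (1 - 8.294/100) = 11110 × 0.91706 ≈ 10189 billion.

$10,189 billion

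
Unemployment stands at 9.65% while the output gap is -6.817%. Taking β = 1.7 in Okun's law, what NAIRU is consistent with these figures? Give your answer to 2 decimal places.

From Okun's law, u - u* = -(output gap)/β = -(-6.817)/1.7 = 4.01 points.
So u* = 9.65 - 4.01 = 5.64%.

5.64%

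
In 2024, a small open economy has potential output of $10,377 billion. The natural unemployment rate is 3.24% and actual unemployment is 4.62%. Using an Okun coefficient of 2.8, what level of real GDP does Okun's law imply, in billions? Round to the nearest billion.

$9,976 billion

Unemployment gap = 4.62 - 3.24 = 1.38 points, so the output gap is -2.8 × 1.38 = -3.864%.
Actual GDP = 10377 × (1 - 3.864/100) = 10377 × 0.96136 ≈ 9976 billion.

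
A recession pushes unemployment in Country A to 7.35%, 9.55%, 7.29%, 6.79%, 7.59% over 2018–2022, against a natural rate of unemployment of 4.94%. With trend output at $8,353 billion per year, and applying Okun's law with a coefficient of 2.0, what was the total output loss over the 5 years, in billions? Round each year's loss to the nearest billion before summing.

Year 2018: gap = -2.0 × (7.35 - 4.94) = -4.82%, loss ≈ 8353 × 4.82/100 ≈ 403.
Year 2019: gap = -2.0 × (9.55 - 4.94) = -9.22%, loss ≈ 8353 × 9.22/100 ≈ 770.
Year 2020: gap = -2.0 × (7.29 - 4.94) = -4.7%, loss ≈ 8353 × 4.7/100 ≈ 393.
Year 2021: gap = -2.0 × (6.79 - 4.94) = -3.7%, loss ≈ 8353 × 3.7/100 ≈ 309.
Year 2022: gap = -2.0 × (7.59 - 4.94) = -5.3%, loss ≈ 8353 × 5.3/100 ≈ 443.
Total lost output = 403 + 770 + 393 + 309 + 443 = 2318 billion.

$2,318 billion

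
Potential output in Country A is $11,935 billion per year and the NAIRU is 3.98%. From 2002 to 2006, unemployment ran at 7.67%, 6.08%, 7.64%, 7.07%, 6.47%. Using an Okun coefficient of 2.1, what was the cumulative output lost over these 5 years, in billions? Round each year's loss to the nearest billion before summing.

Year 2002: gap = -2.1 × (7.67 - 3.98) = -7.749%, loss ≈ 11935 × 7.749/100 ≈ 925.
Year 2003: gap = -2.1 × (6.08 - 3.98) = -4.41%, loss ≈ 11935 × 4.41/100 ≈ 526.
Year 2004: gap = -2.1 × (7.64 - 3.98) = -7.686%, loss ≈ 11935 × 7.686/100 ≈ 917.
Year 2005: gap = -2.1 × (7.07 - 3.98) = -6.489%, loss ≈ 11935 × 6.489/100 ≈ 774.
Year 2006: gap = -2.1 × (6.47 - 3.98) = -5.229%, loss ≈ 11935 × 5.229/100 ≈ 624.
Total lost output = 925 + 526 + 917 + 774 + 624 = 3766 billion.

$3,766 billion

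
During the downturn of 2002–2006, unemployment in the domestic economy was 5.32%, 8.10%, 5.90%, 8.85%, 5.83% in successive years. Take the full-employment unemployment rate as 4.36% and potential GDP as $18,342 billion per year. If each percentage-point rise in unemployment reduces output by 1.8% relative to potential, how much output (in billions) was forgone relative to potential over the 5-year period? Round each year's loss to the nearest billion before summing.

$4,027 billion

Year 2002: gap = -1.8 × (5.32 - 4.36) = -1.728%, loss ≈ 18342 × 1.728/100 ≈ 317.
Year 2003: gap = -1.8 × (8.1 - 4.36) = -6.732%, loss ≈ 18342 × 6.732/100 ≈ 1235.
Year 2004: gap = -1.8 × (5.9 - 4.36) = -2.772%, loss ≈ 18342 × 2.772/100 ≈ 508.
Year 2005: gap = -1.8 × (8.85 - 4.36) = -8.082%, loss ≈ 18342 × 8.082/100 ≈ 1482.
Year 2006: gap = -1.8 × (5.83 - 4.36) = -2.646%, loss ≈ 18342 × 2.646/100 ≈ 485.
Total lost output = 317 + 1235 + 508 + 1482 + 485 = 4027 billion.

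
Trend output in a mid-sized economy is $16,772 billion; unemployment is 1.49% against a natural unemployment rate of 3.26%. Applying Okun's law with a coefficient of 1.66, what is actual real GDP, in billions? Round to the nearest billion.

Unemployment gap = 1.49 - 3.26 = -1.77 points, so the output gap is -1.66 × (-1.77) = 2.9382%.
Actual GDP = 16772 × (1 + 2.9382/100) = 16772 × 1.029382 ≈ 17265 billion.

$17,265 billion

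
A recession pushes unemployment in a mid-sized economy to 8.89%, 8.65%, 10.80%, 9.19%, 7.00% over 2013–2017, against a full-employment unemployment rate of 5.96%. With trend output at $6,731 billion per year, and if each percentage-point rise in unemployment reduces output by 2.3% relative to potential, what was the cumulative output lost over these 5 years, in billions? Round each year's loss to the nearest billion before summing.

$2,280 billion

Year 2013: gap = -2.3 × (8.89 - 5.96) = -6.739%, loss ≈ 6731 × 6.739/100 ≈ 454.
Year 2014: gap = -2.3 × (8.65 - 5.96) = -6.187%, loss ≈ 6731 × 6.187/100 ≈ 416.
Year 2015: gap = -2.3 × (10.8 - 5.96) = -11.132%, loss ≈ 6731 × 11.132/100 ≈ 749.
Year 2016: gap = -2.3 × (9.19 - 5.96) = -7.429%, loss ≈ 6731 × 7.429/100 ≈ 500.
Year 2017: gap = -2.3 × (7 - 5.96) = -2.392%, loss ≈ 6731 × 2.392/100 ≈ 161.
Total lost output = 454 + 416 + 749 + 500 + 161 = 2280 billion.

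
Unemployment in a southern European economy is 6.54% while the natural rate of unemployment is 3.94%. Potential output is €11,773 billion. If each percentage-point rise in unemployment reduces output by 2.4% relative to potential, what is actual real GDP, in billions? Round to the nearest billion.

€11,038 billion

Unemployment gap = 6.54 - 3.94 = 2.6 points, so the output gap is -2.4 × 2.6 = -6.24%.
Actual GDP = 11773 × (1 - 6.24/100) = 11773 × 0.9376 ≈ 11038 billion.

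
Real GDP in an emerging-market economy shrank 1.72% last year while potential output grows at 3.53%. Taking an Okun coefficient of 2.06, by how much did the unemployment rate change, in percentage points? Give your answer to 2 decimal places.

2.55 percentage points

Growth-rate Okun's law: g_Y = g_Y* - β × Δu, so Δu = (g_Y* - g_Y)/β.
Δu = (3.53 + 1.72)/2.06 = 5.25/2.06 = 2.55 percentage points.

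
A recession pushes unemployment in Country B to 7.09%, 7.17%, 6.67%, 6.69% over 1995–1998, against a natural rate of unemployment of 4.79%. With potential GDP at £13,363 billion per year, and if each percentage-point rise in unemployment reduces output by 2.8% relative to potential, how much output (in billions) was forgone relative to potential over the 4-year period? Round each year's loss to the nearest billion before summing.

£3,166 billion

Year 1995: gap = -2.8 × (7.09 - 4.79) = -6.44%, loss ≈ 13363 × 6.44/100 ≈ 861.
Year 1996: gap = -2.8 × (7.17 - 4.79) = -6.664%, loss ≈ 13363 × 6.664/100 ≈ 891.
Year 1997: gap = -2.8 × (6.67 - 4.79) = -5.264%, loss ≈ 13363 × 5.264/100 ≈ 703.
Year 1998: gap = -2.8 × (6.69 - 4.79) = -5.32%, loss ≈ 13363 × 5.32/100 ≈ 711.
Total lost output = 861 + 891 + 703 + 711 = 3166 billion.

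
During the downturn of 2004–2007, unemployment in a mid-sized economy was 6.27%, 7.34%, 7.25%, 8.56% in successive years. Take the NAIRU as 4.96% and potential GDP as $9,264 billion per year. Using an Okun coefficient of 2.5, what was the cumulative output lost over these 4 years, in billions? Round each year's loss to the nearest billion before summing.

Year 2004: gap = -2.5 × (6.27 - 4.96) = -3.275%, loss ≈ 9264 × 3.275/100 ≈ 303.
Year 2005: gap = -2.5 × (7.34 - 4.96) = -5.95%, loss ≈ 9264 × 5.95/100 ≈ 551.
Year 2006: gap = -2.5 × (7.25 - 4.96) = -5.725%, loss ≈ 9264 × 5.725/100 ≈ 530.
Year 2007: gap = -2.5 × (8.56 - 4.96) = -9%, loss ≈ 9264 × 9/100 ≈ 834.
Total lost output = 303 + 551 + 530 + 834 = 2218 billion.

$2,218 billion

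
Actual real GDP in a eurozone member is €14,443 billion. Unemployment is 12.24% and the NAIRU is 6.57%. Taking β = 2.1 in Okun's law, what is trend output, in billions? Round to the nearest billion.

Unemployment gap = 12.24 - 6.57 = 5.67 points, so output gap = -2.1 × 5.67 = -11.907%.
Since Y = Y* × (1 + gap/100), Y* = 14443/0.88093 ≈ 16395 billion.

€16,395 billion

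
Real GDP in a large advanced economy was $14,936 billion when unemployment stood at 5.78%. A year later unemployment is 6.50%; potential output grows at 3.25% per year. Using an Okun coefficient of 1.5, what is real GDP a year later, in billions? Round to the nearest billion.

Δu = 6.5 - 5.78 = 0.72 points.
Okun's law (growth form): g_Y = g_Y* - β × Δu = 3.25 - 1.5 × (0.72) = 3.25 - 1.08 = 2.17%.
Real GDP in the next year = 14936 × (1 + 2.17/100) = 14936 × 1.0217 ≈ 15260 billion.

$15,260 billion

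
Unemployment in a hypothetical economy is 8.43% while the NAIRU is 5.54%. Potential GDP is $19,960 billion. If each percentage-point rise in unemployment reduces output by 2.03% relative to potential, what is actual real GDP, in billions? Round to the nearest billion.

Unemployment gap = 8.43 - 5.54 = 2.89 points, so the output gap is -2.03 × 2.89 = -5.8667%.
Actual GDP = 19960 × (1 - 5.8667/100) = 19960 × 0.941333 ≈ 18789 billion.

$18,789 billion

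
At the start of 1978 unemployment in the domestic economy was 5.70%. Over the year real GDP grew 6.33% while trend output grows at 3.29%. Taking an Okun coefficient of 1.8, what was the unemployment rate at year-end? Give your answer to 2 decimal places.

Growth-rate Okun's law: g_Y = g_Y* - β × Δu, so Δu = (g_Y* - g_Y)/β.
Δu = (3.29 - 6.33)/1.8 = -3.04/1.8 = -1.69 percentage points.
Year-end unemployment = 5.7 - 1.69 = 4.01%.

4.01%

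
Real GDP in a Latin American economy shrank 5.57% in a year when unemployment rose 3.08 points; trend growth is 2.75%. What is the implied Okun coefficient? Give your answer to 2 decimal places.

β ≈ 2.70

Growth form: g_Y = g_Y* - β × Δu, so β = (g_Y* - g_Y)/Δu.
β = (2.75 + 5.57)/3.08 = 8.32/3.08 = 2.70.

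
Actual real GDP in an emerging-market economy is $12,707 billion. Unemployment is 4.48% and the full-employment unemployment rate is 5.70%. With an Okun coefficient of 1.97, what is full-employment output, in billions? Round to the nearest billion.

$12,409 billion

Unemployment gap = 4.48 - 5.7 = -1.22 points, so output gap = -1.97 × (-1.22) = 2.4034%.
Since Y = Y* × (1 + gap/100), Y* = 12707/1.024034 ≈ 12409 billion.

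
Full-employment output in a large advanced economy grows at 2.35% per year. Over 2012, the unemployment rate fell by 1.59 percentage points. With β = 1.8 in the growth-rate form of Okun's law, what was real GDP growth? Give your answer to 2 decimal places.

Growth-rate Okun's law: g_Y = g_Y* - β × Δu.
g_Y = 2.35 - 1.8 × (-1.59) = 2.35 + 2.862 = 5.212%, i.e. 5.21% to 2 d.p.

5.21%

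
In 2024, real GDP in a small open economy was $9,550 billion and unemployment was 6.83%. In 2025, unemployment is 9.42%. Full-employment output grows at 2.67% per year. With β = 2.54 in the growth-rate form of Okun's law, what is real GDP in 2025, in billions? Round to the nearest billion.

$9,177 billion

Δu = 9.42 - 6.83 = 2.59 points.
Okun's law (growth form): g_Y = g_Y* - β × Δu = 2.67 - 2.54 × (2.59) = 2.67 - 6.5786 = -3.9086%.
Real GDP in the next year = 9550 × (1 - 3.9086/100) = 9550 × 0.960914 ≈ 9177 billion.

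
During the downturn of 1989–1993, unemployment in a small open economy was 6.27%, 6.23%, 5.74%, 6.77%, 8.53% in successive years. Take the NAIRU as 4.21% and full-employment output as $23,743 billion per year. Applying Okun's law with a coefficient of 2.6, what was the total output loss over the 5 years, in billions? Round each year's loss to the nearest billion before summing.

Year 1989: gap = -2.6 × (6.27 - 4.21) = -5.356%, loss ≈ 23743 × 5.356/100 ≈ 1272.
Year 1990: gap = -2.6 × (6.23 - 4.21) = -5.252%, loss ≈ 23743 × 5.252/100 ≈ 1247.
Year 1991: gap = -2.6 × (5.74 - 4.21) = -3.978%, loss ≈ 23743 × 3.978/100 ≈ 944.
Year 1992: gap = -2.6 × (6.77 - 4.21) = -6.656%, loss ≈ 23743 × 6.656/100 ≈ 1580.
Year 1993: gap = -2.6 × (8.53 - 4.21) = -11.232%, loss ≈ 23743 × 11.232/100 ≈ 2667.
Total lost output = 1272 + 1247 + 944 + 1580 + 2667 = 7710 billion.

$7,710 billion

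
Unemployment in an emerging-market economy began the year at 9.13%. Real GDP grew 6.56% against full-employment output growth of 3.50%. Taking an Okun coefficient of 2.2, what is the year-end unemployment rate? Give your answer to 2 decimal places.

7.74%

Growth-rate Okun's law: g_Y = g_Y* - β × Δu, so Δu = (g_Y* - g_Y)/β.
Δu = (3.5 - 6.56)/2.2 = -3.06/2.2 = -1.39 percentage points.
Year-end unemployment = 9.13 - 1.39 = 7.74%.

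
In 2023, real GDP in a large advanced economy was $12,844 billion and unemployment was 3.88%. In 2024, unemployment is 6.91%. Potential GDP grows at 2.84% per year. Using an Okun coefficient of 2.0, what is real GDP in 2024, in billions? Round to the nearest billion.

$12,430 billion

Δu = 6.91 - 3.88 = 3.03 points.
Okun's law (growth form): g_Y = g_Y* - β × Δu = 2.84 - 2.0 × (3.03) = 2.84 - 6.06 = -3.22%.
Real GDP in the next year = 12844 × (1 - 3.22/100) = 12844 × 0.9678 ≈ 12430 billion.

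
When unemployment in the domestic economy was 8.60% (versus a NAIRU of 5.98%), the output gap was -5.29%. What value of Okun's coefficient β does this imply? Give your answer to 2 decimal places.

β ≈ 2.02

Okun's law: output gap = -β × (u - u*).
-5.29 = -β × (8.6 - 5.98) = -β × 2.62, so β = 5.29/2.62 = 2.02.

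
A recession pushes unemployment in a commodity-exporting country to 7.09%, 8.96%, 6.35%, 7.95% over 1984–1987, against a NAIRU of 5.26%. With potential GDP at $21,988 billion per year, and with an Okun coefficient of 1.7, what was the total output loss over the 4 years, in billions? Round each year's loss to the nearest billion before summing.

$3,480 billion

Year 1984: gap = -1.7 × (7.09 - 5.26) = -3.111%, loss ≈ 21988 × 3.111/100 ≈ 684.
Year 1985: gap = -1.7 × (8.96 - 5.26) = -6.29%, loss ≈ 21988 × 6.29/100 ≈ 1383.
Year 1986: gap = -1.7 × (6.35 - 5.26) = -1.853%, loss ≈ 21988 × 1.853/100 ≈ 407.
Year 1987: gap = -1.7 × (7.95 - 5.26) = -4.573%, loss ≈ 21988 × 4.573/100 ≈ 1006.
Total lost output = 684 + 1383 + 407 + 1006 = 3480 billion.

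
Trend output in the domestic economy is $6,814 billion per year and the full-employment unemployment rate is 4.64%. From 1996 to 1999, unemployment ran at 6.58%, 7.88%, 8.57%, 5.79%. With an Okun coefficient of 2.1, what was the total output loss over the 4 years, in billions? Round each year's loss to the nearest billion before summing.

Year 1996: gap = -2.1 × (6.58 - 4.64) = -4.074%, loss ≈ 6814 × 4.074/100 ≈ 278.
Year 1997: gap = -2.1 × (7.88 - 4.64) = -6.804%, loss ≈ 6814 × 6.804/100 ≈ 464.
Year 1998: gap = -2.1 × (8.57 - 4.64) = -8.253%, loss ≈ 6814 × 8.253/100 ≈ 562.
Year 1999: gap = -2.1 × (5.79 - 4.64) = -2.415%, loss ≈ 6814 × 2.415/100 ≈ 165.
Total lost output = 278 + 464 + 562 + 165 = 1469 billion.

$1,469 billion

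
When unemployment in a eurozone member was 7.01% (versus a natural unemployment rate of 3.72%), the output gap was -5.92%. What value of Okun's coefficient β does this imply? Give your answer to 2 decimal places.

β ≈ 1.80

Okun's law: output gap = -β × (u - u*).
-5.92 = -β × (7.01 - 3.72) = -β × 3.29, so β = 5.92/3.29 = 1.80.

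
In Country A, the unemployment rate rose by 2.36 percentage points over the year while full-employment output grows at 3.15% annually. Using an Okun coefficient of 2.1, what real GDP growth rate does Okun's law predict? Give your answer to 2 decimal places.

-1.81%

Growth-rate Okun's law: g_Y = g_Y* - β × Δu.
g_Y = 3.15 - 2.1 × (2.36) = 3.15 - 4.956 = -1.806%, i.e. -1.81% to 2 d.p.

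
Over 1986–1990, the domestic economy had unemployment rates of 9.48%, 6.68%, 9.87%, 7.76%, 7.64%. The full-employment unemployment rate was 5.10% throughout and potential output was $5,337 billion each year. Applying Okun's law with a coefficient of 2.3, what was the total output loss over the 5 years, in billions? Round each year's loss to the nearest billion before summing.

$1,957 billion

Year 1986: gap = -2.3 × (9.48 - 5.1) = -10.074%, loss ≈ 5337 × 10.074/100 ≈ 538.
Year 1987: gap = -2.3 × (6.68 - 5.1) = -3.634%, loss ≈ 5337 × 3.634/100 ≈ 194.
Year 1988: gap = -2.3 × (9.87 - 5.1) = -10.971%, loss ≈ 5337 × 10.971/100 ≈ 586.
Year 1989: gap = -2.3 × (7.76 - 5.1) = -6.118%, loss ≈ 5337 × 6.118/100 ≈ 327.
Year 1990: gap = -2.3 × (7.64 - 5.1) = -5.842%, loss ≈ 5337 × 5.842/100 ≈ 312.
Total lost output = 538 + 194 + 586 + 327 + 312 = 1957 billion.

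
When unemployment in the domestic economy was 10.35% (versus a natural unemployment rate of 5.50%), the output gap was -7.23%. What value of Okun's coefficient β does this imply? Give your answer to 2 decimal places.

Okun's law: output gap = -β × (u - u*).
-7.23 = -β × (10.35 - 5.5) = -β × 4.85, so β = 7.23/4.85 = 1.49.

β ≈ 1.49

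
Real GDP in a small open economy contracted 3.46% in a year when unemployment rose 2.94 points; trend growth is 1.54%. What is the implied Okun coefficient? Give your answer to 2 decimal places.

β ≈ 1.70

Growth form: g_Y = g_Y* - β × Δu, so β = (g_Y* - g_Y)/Δu.
β = (1.54 + 3.46)/2.94 = 5/2.94 = 1.70.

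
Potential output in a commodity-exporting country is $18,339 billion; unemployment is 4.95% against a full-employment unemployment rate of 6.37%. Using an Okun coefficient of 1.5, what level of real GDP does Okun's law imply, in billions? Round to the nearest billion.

$18,730 billion

Unemployment gap = 4.95 - 6.37 = -1.42 points, so the output gap is -1.5 × (-1.42) = 2.13%.
Actual GDP = 18339 × (1 + 2.13/100) = 18339 × 1.0213 ≈ 18730 billion.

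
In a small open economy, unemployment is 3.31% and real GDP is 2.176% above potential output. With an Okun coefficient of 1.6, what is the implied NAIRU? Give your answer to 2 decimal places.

4.67%

From Okun's law, u - u* = -(output gap)/β = -(2.176)/1.6 = -1.36 points.
So u* = 3.31 + 1.36 = 4.67%.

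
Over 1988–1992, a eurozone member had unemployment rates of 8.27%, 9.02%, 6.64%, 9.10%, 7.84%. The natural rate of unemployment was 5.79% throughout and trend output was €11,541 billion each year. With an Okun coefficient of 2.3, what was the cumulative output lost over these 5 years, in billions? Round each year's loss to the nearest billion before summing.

€3,164 billion

Year 1988: gap = -2.3 × (8.27 - 5.79) = -5.704%, loss ≈ 11541 × 5.704/100 ≈ 658.
Year 1989: gap = -2.3 × (9.02 - 5.79) = -7.429%, loss ≈ 11541 × 7.429/100 ≈ 857.
Year 1990: gap = -2.3 × (6.64 - 5.79) = -1.955%, loss ≈ 11541 × 1.955/100 ≈ 226.
Year 1991: gap = -2.3 × (9.1 - 5.79) = -7.613%, loss ≈ 11541 × 7.613/100 ≈ 879.
Year 1992: gap = -2.3 × (7.84 - 5.79) = -4.715%, loss ≈ 11541 × 4.715/100 ≈ 544.
Total lost output = 658 + 857 + 226 + 879 + 544 = 3164 billion.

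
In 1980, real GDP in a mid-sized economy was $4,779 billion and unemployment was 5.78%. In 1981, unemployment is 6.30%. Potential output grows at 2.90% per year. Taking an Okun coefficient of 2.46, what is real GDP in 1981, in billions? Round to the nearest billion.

$4,856 billion

Δu = 6.3 - 5.78 = 0.52 points.
Okun's law (growth form): g_Y = g_Y* - β × Δu = 2.90 - 2.46 × (0.52) = 2.9 - 1.2792 = 1.6208%.
Real GDP in the next year = 4779 × (1 + 1.6208/100) = 4779 × 1.016208 ≈ 4856 billion.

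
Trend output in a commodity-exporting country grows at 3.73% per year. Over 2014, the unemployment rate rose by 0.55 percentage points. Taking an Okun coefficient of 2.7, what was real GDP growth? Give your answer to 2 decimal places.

2.25%

Growth-rate Okun's law: g_Y = g_Y* - β × Δu.
g_Y = 3.73 - 2.7 × (0.55) = 3.73 - 1.485 = 2.245%, i.e. 2.25% to 2 d.p.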